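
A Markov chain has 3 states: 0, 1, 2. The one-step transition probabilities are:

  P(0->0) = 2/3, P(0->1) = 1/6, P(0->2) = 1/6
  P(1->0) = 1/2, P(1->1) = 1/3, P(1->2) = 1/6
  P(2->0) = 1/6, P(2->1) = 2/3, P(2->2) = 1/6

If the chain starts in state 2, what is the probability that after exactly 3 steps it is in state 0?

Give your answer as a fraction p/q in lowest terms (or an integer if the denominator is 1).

Answer: 113/216

Derivation:
Computing P^3 by repeated multiplication:
P^1 =
  0: [2/3, 1/6, 1/6]
  1: [1/2, 1/3, 1/6]
  2: [1/6, 2/3, 1/6]
P^2 =
  0: [5/9, 5/18, 1/6]
  1: [19/36, 11/36, 1/6]
  2: [17/36, 13/36, 1/6]
P^3 =
  0: [29/54, 8/27, 1/6]
  1: [115/216, 65/216, 1/6]
  2: [113/216, 67/216, 1/6]

(P^3)[2 -> 0] = 113/216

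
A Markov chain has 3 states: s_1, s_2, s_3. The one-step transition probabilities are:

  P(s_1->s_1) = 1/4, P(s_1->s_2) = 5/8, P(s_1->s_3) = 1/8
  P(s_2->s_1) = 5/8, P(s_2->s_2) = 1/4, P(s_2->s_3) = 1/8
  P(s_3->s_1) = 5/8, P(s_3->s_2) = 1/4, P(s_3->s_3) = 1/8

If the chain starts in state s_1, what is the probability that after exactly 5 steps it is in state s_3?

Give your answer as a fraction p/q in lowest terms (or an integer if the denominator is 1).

Computing P^5 by repeated multiplication:
P^1 =
  s_1: [1/4, 5/8, 1/8]
  s_2: [5/8, 1/4, 1/8]
  s_3: [5/8, 1/4, 1/8]
P^2 =
  s_1: [17/32, 11/32, 1/8]
  s_2: [25/64, 31/64, 1/8]
  s_3: [25/64, 31/64, 1/8]
P^3 =
  s_1: [109/256, 115/256, 1/8]
  s_2: [245/512, 203/512, 1/8]
  s_3: [245/512, 203/512, 1/8]
P^4 =
  s_1: [953/2048, 839/2048, 1/8]
  s_2: [1825/4096, 1759/4096, 1/8]
  s_3: [1825/4096, 1759/4096, 1/8]
P^5 =
  s_1: [7381/16384, 6955/16384, 1/8]
  s_2: [15005/32768, 13667/32768, 1/8]
  s_3: [15005/32768, 13667/32768, 1/8]

(P^5)[s_1 -> s_3] = 1/8

Answer: 1/8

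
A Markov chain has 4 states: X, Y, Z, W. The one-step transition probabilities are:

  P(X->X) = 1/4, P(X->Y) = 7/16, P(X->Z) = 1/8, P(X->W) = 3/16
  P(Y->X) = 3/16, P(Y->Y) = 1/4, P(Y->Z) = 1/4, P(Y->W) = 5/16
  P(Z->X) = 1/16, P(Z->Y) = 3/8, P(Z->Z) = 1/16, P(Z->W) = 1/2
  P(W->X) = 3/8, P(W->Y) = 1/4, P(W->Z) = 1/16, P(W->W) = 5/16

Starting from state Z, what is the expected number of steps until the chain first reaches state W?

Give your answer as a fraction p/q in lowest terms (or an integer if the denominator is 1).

Answer: 3712/1469

Derivation:
Let h_i = expected steps to first reach W from state i.
Boundary: h_W = 0.
First-step equations for the other states:
  h_X = 1 + 1/4*h_X + 7/16*h_Y + 1/8*h_Z + 3/16*h_W
  h_Y = 1 + 3/16*h_X + 1/4*h_Y + 1/4*h_Z + 5/16*h_W
  h_Z = 1 + 1/16*h_X + 3/8*h_Y + 1/16*h_Z + 1/2*h_W

Substituting h_W = 0 and rearranging gives the linear system (I - Q) h = 1:
  [3/4, -7/16, -1/8] . (h_X, h_Y, h_Z) = 1
  [-3/16, 3/4, -1/4] . (h_X, h_Y, h_Z) = 1
  [-1/16, -3/8, 15/16] . (h_X, h_Y, h_Z) = 1

Solving yields:
  h_X = 400/113
  h_Y = 4496/1469
  h_Z = 3712/1469

Starting state is Z, so the expected hitting time is h_Z = 3712/1469.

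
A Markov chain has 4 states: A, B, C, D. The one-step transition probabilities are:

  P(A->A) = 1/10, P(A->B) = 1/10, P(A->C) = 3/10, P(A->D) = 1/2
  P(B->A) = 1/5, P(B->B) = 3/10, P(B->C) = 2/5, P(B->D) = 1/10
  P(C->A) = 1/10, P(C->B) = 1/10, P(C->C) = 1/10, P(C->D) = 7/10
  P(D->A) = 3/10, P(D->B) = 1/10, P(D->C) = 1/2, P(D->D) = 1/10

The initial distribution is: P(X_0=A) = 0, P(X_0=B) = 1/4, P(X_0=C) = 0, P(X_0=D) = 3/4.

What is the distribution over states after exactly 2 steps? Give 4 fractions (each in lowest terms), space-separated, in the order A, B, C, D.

Answer: 27/200 13/100 6/25 99/200

Derivation:
Propagating the distribution step by step (d_{t+1} = d_t * P):
d_0 = (A=0, B=1/4, C=0, D=3/4)
  d_1[A] = 0*1/10 + 1/4*1/5 + 0*1/10 + 3/4*3/10 = 11/40
  d_1[B] = 0*1/10 + 1/4*3/10 + 0*1/10 + 3/4*1/10 = 3/20
  d_1[C] = 0*3/10 + 1/4*2/5 + 0*1/10 + 3/4*1/2 = 19/40
  d_1[D] = 0*1/2 + 1/4*1/10 + 0*7/10 + 3/4*1/10 = 1/10
d_1 = (A=11/40, B=3/20, C=19/40, D=1/10)
  d_2[A] = 11/40*1/10 + 3/20*1/5 + 19/40*1/10 + 1/10*3/10 = 27/200
  d_2[B] = 11/40*1/10 + 3/20*3/10 + 19/40*1/10 + 1/10*1/10 = 13/100
  d_2[C] = 11/40*3/10 + 3/20*2/5 + 19/40*1/10 + 1/10*1/2 = 6/25
  d_2[D] = 11/40*1/2 + 3/20*1/10 + 19/40*7/10 + 1/10*1/10 = 99/200
d_2 = (A=27/200, B=13/100, C=6/25, D=99/200)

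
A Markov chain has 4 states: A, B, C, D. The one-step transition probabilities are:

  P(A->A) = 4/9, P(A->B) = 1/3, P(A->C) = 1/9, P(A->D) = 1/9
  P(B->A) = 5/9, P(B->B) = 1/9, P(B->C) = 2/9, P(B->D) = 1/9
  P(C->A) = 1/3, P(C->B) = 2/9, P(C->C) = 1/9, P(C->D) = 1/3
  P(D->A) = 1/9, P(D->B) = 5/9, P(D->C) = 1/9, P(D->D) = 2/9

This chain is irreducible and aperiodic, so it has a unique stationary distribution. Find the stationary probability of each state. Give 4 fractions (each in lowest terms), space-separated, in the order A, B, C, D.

The stationary distribution satisfies pi = pi * P, i.e.:
  pi_A = 4/9*pi_A + 5/9*pi_B + 1/3*pi_C + 1/9*pi_D
  pi_B = 1/3*pi_A + 1/9*pi_B + 2/9*pi_C + 5/9*pi_D
  pi_C = 1/9*pi_A + 2/9*pi_B + 1/9*pi_C + 1/9*pi_D
  pi_D = 1/9*pi_A + 1/9*pi_B + 1/3*pi_C + 2/9*pi_D
with normalization: pi_A + pi_B + pi_C + pi_D = 1.

Using the first 3 balance equations plus normalization, the linear system A*pi = b is:
  [-5/9, 5/9, 1/3, 1/9] . pi = 0
  [1/3, -8/9, 2/9, 5/9] . pi = 0
  [1/9, 2/9, -8/9, 1/9] . pi = 0
  [1, 1, 1, 1] . pi = 1

Solving yields:
  pi_A = 81/199
  pi_B = 115/398
  pi_C = 57/398
  pi_D = 32/199

Verification (pi * P):
  81/199*4/9 + 115/398*5/9 + 57/398*1/3 + 32/199*1/9 = 81/199 = pi_A  (ok)
  81/199*1/3 + 115/398*1/9 + 57/398*2/9 + 32/199*5/9 = 115/398 = pi_B  (ok)
  81/199*1/9 + 115/398*2/9 + 57/398*1/9 + 32/199*1/9 = 57/398 = pi_C  (ok)
  81/199*1/9 + 115/398*1/9 + 57/398*1/3 + 32/199*2/9 = 32/199 = pi_D  (ok)

Answer: 81/199 115/398 57/398 32/199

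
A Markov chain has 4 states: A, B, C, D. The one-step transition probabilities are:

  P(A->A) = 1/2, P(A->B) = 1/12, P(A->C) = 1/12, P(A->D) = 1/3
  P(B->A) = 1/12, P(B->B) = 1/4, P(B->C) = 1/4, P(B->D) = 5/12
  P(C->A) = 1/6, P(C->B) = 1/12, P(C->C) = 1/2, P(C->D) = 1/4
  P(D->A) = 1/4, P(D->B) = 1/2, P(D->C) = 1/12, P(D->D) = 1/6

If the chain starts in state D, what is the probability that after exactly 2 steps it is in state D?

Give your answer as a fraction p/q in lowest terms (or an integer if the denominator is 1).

Answer: 49/144

Derivation:
Computing P^2 by repeated multiplication:
P^1 =
  A: [1/2, 1/12, 1/12, 1/3]
  B: [1/12, 1/4, 1/4, 5/12]
  C: [1/6, 1/12, 1/2, 1/4]
  D: [1/4, 1/2, 1/12, 1/6]
P^2 =
  A: [17/48, 17/72, 19/144, 5/18]
  B: [5/24, 43/144, 11/48, 19/72]
  C: [17/72, 29/144, 11/36, 37/144]
  D: [2/9, 17/72, 29/144, 49/144]

(P^2)[D -> D] = 49/144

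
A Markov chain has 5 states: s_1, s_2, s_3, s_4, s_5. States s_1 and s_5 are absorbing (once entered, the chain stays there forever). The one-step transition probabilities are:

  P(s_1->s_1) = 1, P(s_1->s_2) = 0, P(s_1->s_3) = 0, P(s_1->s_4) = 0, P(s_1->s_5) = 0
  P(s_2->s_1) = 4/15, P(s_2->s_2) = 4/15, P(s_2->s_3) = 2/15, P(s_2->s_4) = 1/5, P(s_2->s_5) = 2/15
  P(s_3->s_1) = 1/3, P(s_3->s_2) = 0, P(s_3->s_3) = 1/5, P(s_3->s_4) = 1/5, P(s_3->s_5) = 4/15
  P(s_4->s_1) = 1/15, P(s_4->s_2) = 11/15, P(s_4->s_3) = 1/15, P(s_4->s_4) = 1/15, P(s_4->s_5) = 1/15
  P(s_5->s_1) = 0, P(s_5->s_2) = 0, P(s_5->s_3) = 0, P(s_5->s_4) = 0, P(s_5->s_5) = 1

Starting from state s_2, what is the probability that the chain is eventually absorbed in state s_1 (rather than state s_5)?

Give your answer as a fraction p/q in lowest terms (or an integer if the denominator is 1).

Answer: 857/1353

Derivation:
Let a_i = P(absorbed in s_1 | start in state i).
Boundary conditions: a_s_1 = 1, a_s_5 = 0.
For each transient state i, a_i = sum_j P(i->j) * a_j:
  a_s_2 = 4/15*a_s_1 + 4/15*a_s_2 + 2/15*a_s_3 + 1/5*a_s_4 + 2/15*a_s_5
  a_s_3 = 1/3*a_s_1 + 0*a_s_2 + 1/5*a_s_3 + 1/5*a_s_4 + 4/15*a_s_5
  a_s_4 = 1/15*a_s_1 + 11/15*a_s_2 + 1/15*a_s_3 + 1/15*a_s_4 + 1/15*a_s_5

Substituting a_s_1 = 1 and a_s_5 = 0, rearrange to (I - Q) a = r where r[i] = P(i -> s_1):
  [11/15, -2/15, -1/5] . (a_s_2, a_s_3, a_s_4) = 4/15
  [0, 4/5, -1/5] . (a_s_2, a_s_3, a_s_4) = 1/3
  [-11/15, -1/15, 14/15] . (a_s_2, a_s_3, a_s_4) = 1/15

Solving yields:
  a_s_2 = 857/1353
  a_s_3 = 70/123
  a_s_4 = 25/41

Starting state is s_2, so the absorption probability is a_s_2 = 857/1353.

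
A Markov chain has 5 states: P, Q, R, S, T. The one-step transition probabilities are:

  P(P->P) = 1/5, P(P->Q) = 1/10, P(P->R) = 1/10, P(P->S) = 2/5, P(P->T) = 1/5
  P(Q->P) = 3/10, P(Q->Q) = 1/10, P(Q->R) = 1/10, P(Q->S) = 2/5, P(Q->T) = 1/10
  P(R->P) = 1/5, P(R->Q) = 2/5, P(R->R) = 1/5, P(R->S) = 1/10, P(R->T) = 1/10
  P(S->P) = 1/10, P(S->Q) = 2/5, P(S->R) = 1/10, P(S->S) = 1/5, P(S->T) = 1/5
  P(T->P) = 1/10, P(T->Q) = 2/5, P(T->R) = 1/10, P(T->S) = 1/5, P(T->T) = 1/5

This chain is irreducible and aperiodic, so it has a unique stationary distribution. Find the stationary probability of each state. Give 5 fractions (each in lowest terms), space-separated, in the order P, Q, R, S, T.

The stationary distribution satisfies pi = pi * P, i.e.:
  pi_P = 1/5*pi_P + 3/10*pi_Q + 1/5*pi_R + 1/10*pi_S + 1/10*pi_T
  pi_Q = 1/10*pi_P + 1/10*pi_Q + 2/5*pi_R + 2/5*pi_S + 2/5*pi_T
  pi_R = 1/10*pi_P + 1/10*pi_Q + 1/5*pi_R + 1/10*pi_S + 1/10*pi_T
  pi_S = 2/5*pi_P + 2/5*pi_Q + 1/10*pi_R + 1/5*pi_S + 1/5*pi_T
  pi_T = 1/5*pi_P + 1/10*pi_Q + 1/10*pi_R + 1/5*pi_S + 1/5*pi_T
with normalization: pi_P + pi_Q + pi_R + pi_S + pi_T = 1.

Using the first 4 balance equations plus normalization, the linear system A*pi = b is:
  [-4/5, 3/10, 1/5, 1/10, 1/10] . pi = 0
  [1/10, -9/10, 2/5, 2/5, 2/5] . pi = 0
  [1/10, 1/10, -4/5, 1/10, 1/10] . pi = 0
  [2/5, 2/5, 1/10, -4/5, 1/5] . pi = 0
  [1, 1, 1, 1, 1] . pi = 1

Solving yields:
  pi_P = 202/1107
  pi_Q = 98/369
  pi_R = 1/9
  pi_S = 3083/11070
  pi_T = 599/3690

Verification (pi * P):
  202/1107*1/5 + 98/369*3/10 + 1/9*1/5 + 3083/11070*1/10 + 599/3690*1/10 = 202/1107 = pi_P  (ok)
  202/1107*1/10 + 98/369*1/10 + 1/9*2/5 + 3083/11070*2/5 + 599/3690*2/5 = 98/369 = pi_Q  (ok)
  202/1107*1/10 + 98/369*1/10 + 1/9*1/5 + 3083/11070*1/10 + 599/3690*1/10 = 1/9 = pi_R  (ok)
  202/1107*2/5 + 98/369*2/5 + 1/9*1/10 + 3083/11070*1/5 + 599/3690*1/5 = 3083/11070 = pi_S  (ok)
  202/1107*1/5 + 98/369*1/10 + 1/9*1/10 + 3083/11070*1/5 + 599/3690*1/5 = 599/3690 = pi_T  (ok)

Answer: 202/1107 98/369 1/9 3083/11070 599/3690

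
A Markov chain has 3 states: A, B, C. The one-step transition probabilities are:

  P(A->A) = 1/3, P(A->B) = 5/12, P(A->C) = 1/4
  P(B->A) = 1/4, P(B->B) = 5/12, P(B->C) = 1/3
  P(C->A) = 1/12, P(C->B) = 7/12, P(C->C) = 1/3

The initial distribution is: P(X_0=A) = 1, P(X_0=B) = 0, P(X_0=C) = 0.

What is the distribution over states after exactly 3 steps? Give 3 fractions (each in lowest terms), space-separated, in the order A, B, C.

Answer: 7/32 101/216 271/864

Derivation:
Propagating the distribution step by step (d_{t+1} = d_t * P):
d_0 = (A=1, B=0, C=0)
  d_1[A] = 1*1/3 + 0*1/4 + 0*1/12 = 1/3
  d_1[B] = 1*5/12 + 0*5/12 + 0*7/12 = 5/12
  d_1[C] = 1*1/4 + 0*1/3 + 0*1/3 = 1/4
d_1 = (A=1/3, B=5/12, C=1/4)
  d_2[A] = 1/3*1/3 + 5/12*1/4 + 1/4*1/12 = 17/72
  d_2[B] = 1/3*5/12 + 5/12*5/12 + 1/4*7/12 = 11/24
  d_2[C] = 1/3*1/4 + 5/12*1/3 + 1/4*1/3 = 11/36
d_2 = (A=17/72, B=11/24, C=11/36)
  d_3[A] = 17/72*1/3 + 11/24*1/4 + 11/36*1/12 = 7/32
  d_3[B] = 17/72*5/12 + 11/24*5/12 + 11/36*7/12 = 101/216
  d_3[C] = 17/72*1/4 + 11/24*1/3 + 11/36*1/3 = 271/864
d_3 = (A=7/32, B=101/216, C=271/864)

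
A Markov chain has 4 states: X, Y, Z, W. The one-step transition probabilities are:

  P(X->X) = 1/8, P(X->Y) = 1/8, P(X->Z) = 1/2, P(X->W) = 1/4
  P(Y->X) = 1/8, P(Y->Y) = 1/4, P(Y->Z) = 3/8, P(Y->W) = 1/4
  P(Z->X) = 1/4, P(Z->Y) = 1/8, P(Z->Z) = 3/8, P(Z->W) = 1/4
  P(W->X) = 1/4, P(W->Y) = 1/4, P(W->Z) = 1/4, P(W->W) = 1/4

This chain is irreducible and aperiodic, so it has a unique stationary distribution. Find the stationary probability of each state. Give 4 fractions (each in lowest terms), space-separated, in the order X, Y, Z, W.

Answer: 17/84 5/28 31/84 1/4

Derivation:
The stationary distribution satisfies pi = pi * P, i.e.:
  pi_X = 1/8*pi_X + 1/8*pi_Y + 1/4*pi_Z + 1/4*pi_W
  pi_Y = 1/8*pi_X + 1/4*pi_Y + 1/8*pi_Z + 1/4*pi_W
  pi_Z = 1/2*pi_X + 3/8*pi_Y + 3/8*pi_Z + 1/4*pi_W
  pi_W = 1/4*pi_X + 1/4*pi_Y + 1/4*pi_Z + 1/4*pi_W
with normalization: pi_X + pi_Y + pi_Z + pi_W = 1.

Using the first 3 balance equations plus normalization, the linear system A*pi = b is:
  [-7/8, 1/8, 1/4, 1/4] . pi = 0
  [1/8, -3/4, 1/8, 1/4] . pi = 0
  [1/2, 3/8, -5/8, 1/4] . pi = 0
  [1, 1, 1, 1] . pi = 1

Solving yields:
  pi_X = 17/84
  pi_Y = 5/28
  pi_Z = 31/84
  pi_W = 1/4

Verification (pi * P):
  17/84*1/8 + 5/28*1/8 + 31/84*1/4 + 1/4*1/4 = 17/84 = pi_X  (ok)
  17/84*1/8 + 5/28*1/4 + 31/84*1/8 + 1/4*1/4 = 5/28 = pi_Y  (ok)
  17/84*1/2 + 5/28*3/8 + 31/84*3/8 + 1/4*1/4 = 31/84 = pi_Z  (ok)
  17/84*1/4 + 5/28*1/4 + 31/84*1/4 + 1/4*1/4 = 1/4 = pi_W  (ok)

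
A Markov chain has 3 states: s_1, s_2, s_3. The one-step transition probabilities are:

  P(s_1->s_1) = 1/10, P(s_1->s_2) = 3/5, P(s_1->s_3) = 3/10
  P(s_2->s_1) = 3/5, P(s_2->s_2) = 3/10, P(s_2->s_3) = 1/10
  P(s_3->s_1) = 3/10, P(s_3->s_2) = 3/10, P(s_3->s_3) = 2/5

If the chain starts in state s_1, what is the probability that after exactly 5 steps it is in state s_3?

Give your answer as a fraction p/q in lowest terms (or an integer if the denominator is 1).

Answer: 24537/100000

Derivation:
Computing P^5 by repeated multiplication:
P^1 =
  s_1: [1/10, 3/5, 3/10]
  s_2: [3/5, 3/10, 1/10]
  s_3: [3/10, 3/10, 2/5]
P^2 =
  s_1: [23/50, 33/100, 21/100]
  s_2: [27/100, 12/25, 1/4]
  s_3: [33/100, 39/100, 7/25]
P^3 =
  s_1: [307/1000, 219/500, 51/200]
  s_2: [39/100, 381/1000, 229/1000]
  s_3: [351/1000, 399/1000, 1/4]
P^4 =
  s_1: [37/100, 3921/10000, 2379/10000]
  s_2: [3363/10000, 417/1000, 2467/10000]
  s_3: [699/2000, 4053/10000, 613/2500]
P^5 =
  s_1: [34363/100000, 411/1000, 24537/100000]
  s_2: [4473/12500, 40089/100000, 24127/100000]
  s_3: [35169/100000, 8097/20000, 12173/50000]

(P^5)[s_1 -> s_3] = 24537/100000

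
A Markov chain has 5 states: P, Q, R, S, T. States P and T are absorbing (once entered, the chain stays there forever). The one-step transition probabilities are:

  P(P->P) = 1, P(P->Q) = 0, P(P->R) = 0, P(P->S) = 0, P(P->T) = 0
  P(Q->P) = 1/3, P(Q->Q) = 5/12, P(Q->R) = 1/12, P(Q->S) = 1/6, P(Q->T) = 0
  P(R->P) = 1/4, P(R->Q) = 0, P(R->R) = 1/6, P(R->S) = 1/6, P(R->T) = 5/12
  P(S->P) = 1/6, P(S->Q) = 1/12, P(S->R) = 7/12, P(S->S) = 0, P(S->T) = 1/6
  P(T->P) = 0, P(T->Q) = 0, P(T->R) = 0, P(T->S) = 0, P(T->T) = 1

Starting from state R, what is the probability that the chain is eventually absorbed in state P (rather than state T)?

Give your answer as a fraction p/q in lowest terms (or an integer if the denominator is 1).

Let a_i = P(absorbed in P | start in state i).
Boundary conditions: a_P = 1, a_T = 0.
For each transient state i, a_i = sum_j P(i->j) * a_j:
  a_Q = 1/3*a_P + 5/12*a_Q + 1/12*a_R + 1/6*a_S + 0*a_T
  a_R = 1/4*a_P + 0*a_Q + 1/6*a_R + 1/6*a_S + 5/12*a_T
  a_S = 1/6*a_P + 1/12*a_Q + 7/12*a_R + 0*a_S + 1/6*a_T

Substituting a_P = 1 and a_T = 0, rearrange to (I - Q) a = r where r[i] = P(i -> P):
  [7/12, -1/12, -1/6] . (a_Q, a_R, a_S) = 1/3
  [0, 5/6, -1/6] . (a_Q, a_R, a_S) = 1/4
  [-1/12, -7/12, 1] . (a_Q, a_R, a_S) = 1/6

Solving yields:
  a_Q = 91/120
  a_R = 47/120
  a_S = 11/24

Starting state is R, so the absorption probability is a_R = 47/120.

Answer: 47/120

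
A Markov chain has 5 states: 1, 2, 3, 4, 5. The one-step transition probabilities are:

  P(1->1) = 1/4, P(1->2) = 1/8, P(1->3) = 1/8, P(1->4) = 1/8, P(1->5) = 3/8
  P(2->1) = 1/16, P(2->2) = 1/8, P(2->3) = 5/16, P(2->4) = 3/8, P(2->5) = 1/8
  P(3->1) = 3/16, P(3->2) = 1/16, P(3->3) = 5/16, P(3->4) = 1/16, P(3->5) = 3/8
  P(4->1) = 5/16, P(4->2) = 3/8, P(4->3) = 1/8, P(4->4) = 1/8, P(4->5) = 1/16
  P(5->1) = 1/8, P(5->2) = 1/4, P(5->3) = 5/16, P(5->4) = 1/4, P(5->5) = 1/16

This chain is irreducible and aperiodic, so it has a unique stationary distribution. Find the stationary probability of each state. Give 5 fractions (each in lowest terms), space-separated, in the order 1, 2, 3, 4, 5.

Answer: 110/591 107/591 48/197 107/591 41/197

Derivation:
The stationary distribution satisfies pi = pi * P, i.e.:
  pi_1 = 1/4*pi_1 + 1/16*pi_2 + 3/16*pi_3 + 5/16*pi_4 + 1/8*pi_5
  pi_2 = 1/8*pi_1 + 1/8*pi_2 + 1/16*pi_3 + 3/8*pi_4 + 1/4*pi_5
  pi_3 = 1/8*pi_1 + 5/16*pi_2 + 5/16*pi_3 + 1/8*pi_4 + 5/16*pi_5
  pi_4 = 1/8*pi_1 + 3/8*pi_2 + 1/16*pi_3 + 1/8*pi_4 + 1/4*pi_5
  pi_5 = 3/8*pi_1 + 1/8*pi_2 + 3/8*pi_3 + 1/16*pi_4 + 1/16*pi_5
with normalization: pi_1 + pi_2 + pi_3 + pi_4 + pi_5 = 1.

Using the first 4 balance equations plus normalization, the linear system A*pi = b is:
  [-3/4, 1/16, 3/16, 5/16, 1/8] . pi = 0
  [1/8, -7/8, 1/16, 3/8, 1/4] . pi = 0
  [1/8, 5/16, -11/16, 1/8, 5/16] . pi = 0
  [1/8, 3/8, 1/16, -7/8, 1/4] . pi = 0
  [1, 1, 1, 1, 1] . pi = 1

Solving yields:
  pi_1 = 110/591
  pi_2 = 107/591
  pi_3 = 48/197
  pi_4 = 107/591
  pi_5 = 41/197

Verification (pi * P):
  110/591*1/4 + 107/591*1/16 + 48/197*3/16 + 107/591*5/16 + 41/197*1/8 = 110/591 = pi_1  (ok)
  110/591*1/8 + 107/591*1/8 + 48/197*1/16 + 107/591*3/8 + 41/197*1/4 = 107/591 = pi_2  (ok)
  110/591*1/8 + 107/591*5/16 + 48/197*5/16 + 107/591*1/8 + 41/197*5/16 = 48/197 = pi_3  (ok)
  110/591*1/8 + 107/591*3/8 + 48/197*1/16 + 107/591*1/8 + 41/197*1/4 = 107/591 = pi_4  (ok)
  110/591*3/8 + 107/591*1/8 + 48/197*3/8 + 107/591*1/16 + 41/197*1/16 = 41/197 = pi_5  (ok)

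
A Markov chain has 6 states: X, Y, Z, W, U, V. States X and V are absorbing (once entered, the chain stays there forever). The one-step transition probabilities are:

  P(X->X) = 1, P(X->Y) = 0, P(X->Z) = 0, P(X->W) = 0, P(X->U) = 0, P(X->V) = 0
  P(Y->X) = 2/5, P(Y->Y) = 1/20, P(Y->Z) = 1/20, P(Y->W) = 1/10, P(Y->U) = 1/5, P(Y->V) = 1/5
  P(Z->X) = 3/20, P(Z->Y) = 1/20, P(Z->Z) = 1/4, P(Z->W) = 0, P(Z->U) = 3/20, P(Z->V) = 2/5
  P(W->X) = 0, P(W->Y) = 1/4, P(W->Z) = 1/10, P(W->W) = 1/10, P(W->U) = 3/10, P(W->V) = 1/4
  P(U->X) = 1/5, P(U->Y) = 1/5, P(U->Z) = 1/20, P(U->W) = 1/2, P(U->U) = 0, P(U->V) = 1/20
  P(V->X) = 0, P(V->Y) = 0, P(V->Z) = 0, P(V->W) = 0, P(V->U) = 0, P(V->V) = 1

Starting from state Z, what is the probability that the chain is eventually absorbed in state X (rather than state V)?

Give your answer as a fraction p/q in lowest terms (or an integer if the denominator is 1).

Let a_i = P(absorbed in X | start in state i).
Boundary conditions: a_X = 1, a_V = 0.
For each transient state i, a_i = sum_j P(i->j) * a_j:
  a_Y = 2/5*a_X + 1/20*a_Y + 1/20*a_Z + 1/10*a_W + 1/5*a_U + 1/5*a_V
  a_Z = 3/20*a_X + 1/20*a_Y + 1/4*a_Z + 0*a_W + 3/20*a_U + 2/5*a_V
  a_W = 0*a_X + 1/4*a_Y + 1/10*a_Z + 1/10*a_W + 3/10*a_U + 1/4*a_V
  a_U = 1/5*a_X + 1/5*a_Y + 1/20*a_Z + 1/2*a_W + 0*a_U + 1/20*a_V

Substituting a_X = 1 and a_V = 0, rearrange to (I - Q) a = r where r[i] = P(i -> X):
  [19/20, -1/20, -1/10, -1/5] . (a_Y, a_Z, a_W, a_U) = 2/5
  [-1/20, 3/4, 0, -3/20] . (a_Y, a_Z, a_W, a_U) = 3/20
  [-1/4, -1/10, 9/10, -3/10] . (a_Y, a_Z, a_W, a_U) = 0
  [-1/5, -1/20, -1/2, 1] . (a_Y, a_Z, a_W, a_U) = 1/5

Solving yields:
  a_Y = 1236/2099
  a_Z = 12270/35683
  a_W = 13421/35683
  a_U = 18663/35683

Starting state is Z, so the absorption probability is a_Z = 12270/35683.

Answer: 12270/35683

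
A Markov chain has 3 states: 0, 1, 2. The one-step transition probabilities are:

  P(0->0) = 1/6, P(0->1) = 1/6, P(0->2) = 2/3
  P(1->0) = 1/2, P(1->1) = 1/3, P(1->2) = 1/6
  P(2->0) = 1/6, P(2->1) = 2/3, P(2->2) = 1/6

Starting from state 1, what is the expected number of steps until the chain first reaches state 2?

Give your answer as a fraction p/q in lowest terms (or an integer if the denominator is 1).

Let h_i = expected steps to first reach 2 from state i.
Boundary: h_2 = 0.
First-step equations for the other states:
  h_0 = 1 + 1/6*h_0 + 1/6*h_1 + 2/3*h_2
  h_1 = 1 + 1/2*h_0 + 1/3*h_1 + 1/6*h_2

Substituting h_2 = 0 and rearranging gives the linear system (I - Q) h = 1:
  [5/6, -1/6] . (h_0, h_1) = 1
  [-1/2, 2/3] . (h_0, h_1) = 1

Solving yields:
  h_0 = 30/17
  h_1 = 48/17

Starting state is 1, so the expected hitting time is h_1 = 48/17.

Answer: 48/17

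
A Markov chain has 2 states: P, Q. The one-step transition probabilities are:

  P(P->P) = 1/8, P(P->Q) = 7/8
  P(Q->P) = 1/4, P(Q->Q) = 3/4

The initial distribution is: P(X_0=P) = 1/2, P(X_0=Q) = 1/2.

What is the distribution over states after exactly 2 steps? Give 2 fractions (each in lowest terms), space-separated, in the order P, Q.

Propagating the distribution step by step (d_{t+1} = d_t * P):
d_0 = (P=1/2, Q=1/2)
  d_1[P] = 1/2*1/8 + 1/2*1/4 = 3/16
  d_1[Q] = 1/2*7/8 + 1/2*3/4 = 13/16
d_1 = (P=3/16, Q=13/16)
  d_2[P] = 3/16*1/8 + 13/16*1/4 = 29/128
  d_2[Q] = 3/16*7/8 + 13/16*3/4 = 99/128
d_2 = (P=29/128, Q=99/128)

Answer: 29/128 99/128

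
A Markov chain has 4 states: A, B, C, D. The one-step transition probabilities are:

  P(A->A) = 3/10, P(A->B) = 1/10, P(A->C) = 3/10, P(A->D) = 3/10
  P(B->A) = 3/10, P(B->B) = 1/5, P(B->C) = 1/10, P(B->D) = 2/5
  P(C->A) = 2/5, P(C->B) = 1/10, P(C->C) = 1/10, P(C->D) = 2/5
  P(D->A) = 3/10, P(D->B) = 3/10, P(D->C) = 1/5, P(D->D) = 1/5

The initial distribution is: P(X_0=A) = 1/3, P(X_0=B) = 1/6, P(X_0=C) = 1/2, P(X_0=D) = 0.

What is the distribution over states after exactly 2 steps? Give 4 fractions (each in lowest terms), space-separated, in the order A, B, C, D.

Answer: 19/60 37/200 31/150 7/24

Derivation:
Propagating the distribution step by step (d_{t+1} = d_t * P):
d_0 = (A=1/3, B=1/6, C=1/2, D=0)
  d_1[A] = 1/3*3/10 + 1/6*3/10 + 1/2*2/5 + 0*3/10 = 7/20
  d_1[B] = 1/3*1/10 + 1/6*1/5 + 1/2*1/10 + 0*3/10 = 7/60
  d_1[C] = 1/3*3/10 + 1/6*1/10 + 1/2*1/10 + 0*1/5 = 1/6
  d_1[D] = 1/3*3/10 + 1/6*2/5 + 1/2*2/5 + 0*1/5 = 11/30
d_1 = (A=7/20, B=7/60, C=1/6, D=11/30)
  d_2[A] = 7/20*3/10 + 7/60*3/10 + 1/6*2/5 + 11/30*3/10 = 19/60
  d_2[B] = 7/20*1/10 + 7/60*1/5 + 1/6*1/10 + 11/30*3/10 = 37/200
  d_2[C] = 7/20*3/10 + 7/60*1/10 + 1/6*1/10 + 11/30*1/5 = 31/150
  d_2[D] = 7/20*3/10 + 7/60*2/5 + 1/6*2/5 + 11/30*1/5 = 7/24
d_2 = (A=19/60, B=37/200, C=31/150, D=7/24)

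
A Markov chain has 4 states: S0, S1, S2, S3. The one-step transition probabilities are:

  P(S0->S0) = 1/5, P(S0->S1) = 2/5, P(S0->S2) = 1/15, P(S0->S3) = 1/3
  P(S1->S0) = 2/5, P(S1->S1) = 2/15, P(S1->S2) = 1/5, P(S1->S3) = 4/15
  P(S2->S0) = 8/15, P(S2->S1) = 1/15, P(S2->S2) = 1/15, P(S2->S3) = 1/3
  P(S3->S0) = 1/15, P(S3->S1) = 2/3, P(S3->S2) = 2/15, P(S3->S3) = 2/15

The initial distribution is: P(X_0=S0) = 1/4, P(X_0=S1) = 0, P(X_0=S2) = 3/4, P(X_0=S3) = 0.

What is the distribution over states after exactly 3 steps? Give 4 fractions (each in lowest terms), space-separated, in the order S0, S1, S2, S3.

Answer: 194/675 2149/6750 211/1500 1141/4500

Derivation:
Propagating the distribution step by step (d_{t+1} = d_t * P):
d_0 = (S0=1/4, S1=0, S2=3/4, S3=0)
  d_1[S0] = 1/4*1/5 + 0*2/5 + 3/4*8/15 + 0*1/15 = 9/20
  d_1[S1] = 1/4*2/5 + 0*2/15 + 3/4*1/15 + 0*2/3 = 3/20
  d_1[S2] = 1/4*1/15 + 0*1/5 + 3/4*1/15 + 0*2/15 = 1/15
  d_1[S3] = 1/4*1/3 + 0*4/15 + 3/4*1/3 + 0*2/15 = 1/3
d_1 = (S0=9/20, S1=3/20, S2=1/15, S3=1/3)
  d_2[S0] = 9/20*1/5 + 3/20*2/5 + 1/15*8/15 + 1/3*1/15 = 187/900
  d_2[S1] = 9/20*2/5 + 3/20*2/15 + 1/15*1/15 + 1/3*2/3 = 32/75
  d_2[S2] = 9/20*1/15 + 3/20*1/5 + 1/15*1/15 + 1/3*2/15 = 49/450
  d_2[S3] = 9/20*1/3 + 3/20*4/15 + 1/15*1/3 + 1/3*2/15 = 77/300
d_2 = (S0=187/900, S1=32/75, S2=49/450, S3=77/300)
  d_3[S0] = 187/900*1/5 + 32/75*2/5 + 49/450*8/15 + 77/300*1/15 = 194/675
  d_3[S1] = 187/900*2/5 + 32/75*2/15 + 49/450*1/15 + 77/300*2/3 = 2149/6750
  d_3[S2] = 187/900*1/15 + 32/75*1/5 + 49/450*1/15 + 77/300*2/15 = 211/1500
  d_3[S3] = 187/900*1/3 + 32/75*4/15 + 49/450*1/3 + 77/300*2/15 = 1141/4500
d_3 = (S0=194/675, S1=2149/6750, S2=211/1500, S3=1141/4500)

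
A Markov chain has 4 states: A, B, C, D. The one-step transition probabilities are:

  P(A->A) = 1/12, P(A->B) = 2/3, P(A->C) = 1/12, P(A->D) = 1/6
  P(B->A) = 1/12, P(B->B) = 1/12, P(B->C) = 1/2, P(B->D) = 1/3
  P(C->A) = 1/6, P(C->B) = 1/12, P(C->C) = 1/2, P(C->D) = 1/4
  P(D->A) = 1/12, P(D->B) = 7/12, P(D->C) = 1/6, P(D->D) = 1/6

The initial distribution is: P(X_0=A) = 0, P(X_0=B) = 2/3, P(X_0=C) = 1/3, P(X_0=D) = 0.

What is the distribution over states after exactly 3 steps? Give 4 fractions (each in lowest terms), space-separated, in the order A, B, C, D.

Answer: 73/648 77/288 323/864 319/1296

Derivation:
Propagating the distribution step by step (d_{t+1} = d_t * P):
d_0 = (A=0, B=2/3, C=1/3, D=0)
  d_1[A] = 0*1/12 + 2/3*1/12 + 1/3*1/6 + 0*1/12 = 1/9
  d_1[B] = 0*2/3 + 2/3*1/12 + 1/3*1/12 + 0*7/12 = 1/12
  d_1[C] = 0*1/12 + 2/3*1/2 + 1/3*1/2 + 0*1/6 = 1/2
  d_1[D] = 0*1/6 + 2/3*1/3 + 1/3*1/4 + 0*1/6 = 11/36
d_1 = (A=1/9, B=1/12, C=1/2, D=11/36)
  d_2[A] = 1/9*1/12 + 1/12*1/12 + 1/2*1/6 + 11/36*1/12 = 1/8
  d_2[B] = 1/9*2/3 + 1/12*1/12 + 1/2*1/12 + 11/36*7/12 = 65/216
  d_2[C] = 1/9*1/12 + 1/12*1/2 + 1/2*1/2 + 11/36*1/6 = 19/54
  d_2[D] = 1/9*1/6 + 1/12*1/3 + 1/2*1/4 + 11/36*1/6 = 2/9
d_2 = (A=1/8, B=65/216, C=19/54, D=2/9)
  d_3[A] = 1/8*1/12 + 65/216*1/12 + 19/54*1/6 + 2/9*1/12 = 73/648
  d_3[B] = 1/8*2/3 + 65/216*1/12 + 19/54*1/12 + 2/9*7/12 = 77/288
  d_3[C] = 1/8*1/12 + 65/216*1/2 + 19/54*1/2 + 2/9*1/6 = 323/864
  d_3[D] = 1/8*1/6 + 65/216*1/3 + 19/54*1/4 + 2/9*1/6 = 319/1296
d_3 = (A=73/648, B=77/288, C=323/864, D=319/1296)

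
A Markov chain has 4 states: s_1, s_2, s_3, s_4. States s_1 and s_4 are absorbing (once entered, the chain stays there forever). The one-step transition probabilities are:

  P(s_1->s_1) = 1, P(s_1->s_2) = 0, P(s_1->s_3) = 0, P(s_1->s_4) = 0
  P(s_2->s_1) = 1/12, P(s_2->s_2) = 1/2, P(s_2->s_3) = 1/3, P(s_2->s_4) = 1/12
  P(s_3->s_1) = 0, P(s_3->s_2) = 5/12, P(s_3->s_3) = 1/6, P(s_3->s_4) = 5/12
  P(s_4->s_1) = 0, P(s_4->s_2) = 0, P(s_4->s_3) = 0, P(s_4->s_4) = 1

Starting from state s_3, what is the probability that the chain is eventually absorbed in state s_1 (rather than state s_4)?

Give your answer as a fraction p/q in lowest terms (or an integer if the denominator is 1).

Let a_i = P(absorbed in s_1 | start in state i).
Boundary conditions: a_s_1 = 1, a_s_4 = 0.
For each transient state i, a_i = sum_j P(i->j) * a_j:
  a_s_2 = 1/12*a_s_1 + 1/2*a_s_2 + 1/3*a_s_3 + 1/12*a_s_4
  a_s_3 = 0*a_s_1 + 5/12*a_s_2 + 1/6*a_s_3 + 5/12*a_s_4

Substituting a_s_1 = 1 and a_s_4 = 0, rearrange to (I - Q) a = r where r[i] = P(i -> s_1):
  [1/2, -1/3] . (a_s_2, a_s_3) = 1/12
  [-5/12, 5/6] . (a_s_2, a_s_3) = 0

Solving yields:
  a_s_2 = 1/4
  a_s_3 = 1/8

Starting state is s_3, so the absorption probability is a_s_3 = 1/8.

Answer: 1/8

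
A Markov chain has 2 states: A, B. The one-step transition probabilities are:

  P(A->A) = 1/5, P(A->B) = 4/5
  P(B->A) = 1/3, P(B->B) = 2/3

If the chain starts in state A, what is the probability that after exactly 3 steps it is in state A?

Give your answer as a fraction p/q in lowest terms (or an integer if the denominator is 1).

Answer: 329/1125

Derivation:
Computing P^3 by repeated multiplication:
P^1 =
  A: [1/5, 4/5]
  B: [1/3, 2/3]
P^2 =
  A: [23/75, 52/75]
  B: [13/45, 32/45]
P^3 =
  A: [329/1125, 796/1125]
  B: [199/675, 476/675]

(P^3)[A -> A] = 329/1125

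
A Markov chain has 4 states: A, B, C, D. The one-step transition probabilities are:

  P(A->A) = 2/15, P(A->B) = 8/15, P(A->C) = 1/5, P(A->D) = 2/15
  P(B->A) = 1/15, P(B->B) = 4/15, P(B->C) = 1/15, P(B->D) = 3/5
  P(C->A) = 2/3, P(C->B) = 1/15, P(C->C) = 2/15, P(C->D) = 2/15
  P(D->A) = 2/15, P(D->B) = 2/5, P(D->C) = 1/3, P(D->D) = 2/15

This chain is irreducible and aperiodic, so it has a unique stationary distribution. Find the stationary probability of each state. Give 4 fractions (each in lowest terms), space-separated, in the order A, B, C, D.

The stationary distribution satisfies pi = pi * P, i.e.:
  pi_A = 2/15*pi_A + 1/15*pi_B + 2/3*pi_C + 2/15*pi_D
  pi_B = 8/15*pi_A + 4/15*pi_B + 1/15*pi_C + 2/5*pi_D
  pi_C = 1/5*pi_A + 1/15*pi_B + 2/15*pi_C + 1/3*pi_D
  pi_D = 2/15*pi_A + 3/5*pi_B + 2/15*pi_C + 2/15*pi_D
with normalization: pi_A + pi_B + pi_C + pi_D = 1.

Using the first 3 balance equations plus normalization, the linear system A*pi = b is:
  [-13/15, 1/15, 2/3, 2/15] . pi = 0
  [8/15, -11/15, 1/15, 2/5] . pi = 0
  [1/5, 1/15, -13/15, 1/3] . pi = 0
  [1, 1, 1, 1] . pi = 1

Solving yields:
  pi_A = 977/4672
  pi_B = 1513/4672
  pi_C = 853/4672
  pi_D = 1329/4672

Verification (pi * P):
  977/4672*2/15 + 1513/4672*1/15 + 853/4672*2/3 + 1329/4672*2/15 = 977/4672 = pi_A  (ok)
  977/4672*8/15 + 1513/4672*4/15 + 853/4672*1/15 + 1329/4672*2/5 = 1513/4672 = pi_B  (ok)
  977/4672*1/5 + 1513/4672*1/15 + 853/4672*2/15 + 1329/4672*1/3 = 853/4672 = pi_C  (ok)
  977/4672*2/15 + 1513/4672*3/5 + 853/4672*2/15 + 1329/4672*2/15 = 1329/4672 = pi_D  (ok)

Answer: 977/4672 1513/4672 853/4672 1329/4672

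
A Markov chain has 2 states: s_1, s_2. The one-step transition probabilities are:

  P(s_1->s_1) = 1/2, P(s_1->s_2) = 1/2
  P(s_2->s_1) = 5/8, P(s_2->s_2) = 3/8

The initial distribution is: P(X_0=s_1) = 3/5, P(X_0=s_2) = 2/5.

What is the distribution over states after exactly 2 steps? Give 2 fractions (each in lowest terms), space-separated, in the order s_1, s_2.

Propagating the distribution step by step (d_{t+1} = d_t * P):
d_0 = (s_1=3/5, s_2=2/5)
  d_1[s_1] = 3/5*1/2 + 2/5*5/8 = 11/20
  d_1[s_2] = 3/5*1/2 + 2/5*3/8 = 9/20
d_1 = (s_1=11/20, s_2=9/20)
  d_2[s_1] = 11/20*1/2 + 9/20*5/8 = 89/160
  d_2[s_2] = 11/20*1/2 + 9/20*3/8 = 71/160
d_2 = (s_1=89/160, s_2=71/160)

Answer: 89/160 71/160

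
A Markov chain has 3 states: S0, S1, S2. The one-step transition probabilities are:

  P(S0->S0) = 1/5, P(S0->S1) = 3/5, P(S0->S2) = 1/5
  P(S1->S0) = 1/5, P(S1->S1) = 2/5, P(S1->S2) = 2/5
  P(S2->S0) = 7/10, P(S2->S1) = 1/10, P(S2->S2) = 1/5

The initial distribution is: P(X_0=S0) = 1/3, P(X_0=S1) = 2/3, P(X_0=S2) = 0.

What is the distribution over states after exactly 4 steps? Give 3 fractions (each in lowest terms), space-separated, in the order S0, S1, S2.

Answer: 167/500 2917/7500 1039/3750

Derivation:
Propagating the distribution step by step (d_{t+1} = d_t * P):
d_0 = (S0=1/3, S1=2/3, S2=0)
  d_1[S0] = 1/3*1/5 + 2/3*1/5 + 0*7/10 = 1/5
  d_1[S1] = 1/3*3/5 + 2/3*2/5 + 0*1/10 = 7/15
  d_1[S2] = 1/3*1/5 + 2/3*2/5 + 0*1/5 = 1/3
d_1 = (S0=1/5, S1=7/15, S2=1/3)
  d_2[S0] = 1/5*1/5 + 7/15*1/5 + 1/3*7/10 = 11/30
  d_2[S1] = 1/5*3/5 + 7/15*2/5 + 1/3*1/10 = 17/50
  d_2[S2] = 1/5*1/5 + 7/15*2/5 + 1/3*1/5 = 22/75
d_2 = (S0=11/30, S1=17/50, S2=22/75)
  d_3[S0] = 11/30*1/5 + 17/50*1/5 + 22/75*7/10 = 26/75
  d_3[S1] = 11/30*3/5 + 17/50*2/5 + 22/75*1/10 = 289/750
  d_3[S2] = 11/30*1/5 + 17/50*2/5 + 22/75*1/5 = 67/250
d_3 = (S0=26/75, S1=289/750, S2=67/250)
  d_4[S0] = 26/75*1/5 + 289/750*1/5 + 67/250*7/10 = 167/500
  d_4[S1] = 26/75*3/5 + 289/750*2/5 + 67/250*1/10 = 2917/7500
  d_4[S2] = 26/75*1/5 + 289/750*2/5 + 67/250*1/5 = 1039/3750
d_4 = (S0=167/500, S1=2917/7500, S2=1039/3750)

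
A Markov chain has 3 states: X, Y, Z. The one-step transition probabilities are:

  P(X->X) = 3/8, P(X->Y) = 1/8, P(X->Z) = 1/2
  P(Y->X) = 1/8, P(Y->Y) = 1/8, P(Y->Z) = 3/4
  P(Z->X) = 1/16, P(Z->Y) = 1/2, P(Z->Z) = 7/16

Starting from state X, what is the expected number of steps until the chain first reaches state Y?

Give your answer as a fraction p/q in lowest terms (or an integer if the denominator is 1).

Let h_i = expected steps to first reach Y from state i.
Boundary: h_Y = 0.
First-step equations for the other states:
  h_X = 1 + 3/8*h_X + 1/8*h_Y + 1/2*h_Z
  h_Z = 1 + 1/16*h_X + 1/2*h_Y + 7/16*h_Z

Substituting h_Y = 0 and rearranging gives the linear system (I - Q) h = 1:
  [5/8, -1/2] . (h_X, h_Z) = 1
  [-1/16, 9/16] . (h_X, h_Z) = 1

Solving yields:
  h_X = 136/41
  h_Z = 88/41

Starting state is X, so the expected hitting time is h_X = 136/41.

Answer: 136/41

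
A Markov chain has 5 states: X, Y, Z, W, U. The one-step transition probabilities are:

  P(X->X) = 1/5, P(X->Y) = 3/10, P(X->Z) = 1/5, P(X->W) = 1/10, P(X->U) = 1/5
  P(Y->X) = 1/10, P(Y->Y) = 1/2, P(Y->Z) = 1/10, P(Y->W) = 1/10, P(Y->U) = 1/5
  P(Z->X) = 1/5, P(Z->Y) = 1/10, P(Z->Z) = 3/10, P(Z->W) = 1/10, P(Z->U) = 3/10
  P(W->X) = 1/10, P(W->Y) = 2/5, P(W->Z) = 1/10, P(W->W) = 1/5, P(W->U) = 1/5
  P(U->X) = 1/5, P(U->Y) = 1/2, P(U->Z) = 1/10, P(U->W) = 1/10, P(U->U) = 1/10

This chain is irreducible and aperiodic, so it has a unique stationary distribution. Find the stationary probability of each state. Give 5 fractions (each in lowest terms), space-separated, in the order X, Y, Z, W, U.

The stationary distribution satisfies pi = pi * P, i.e.:
  pi_X = 1/5*pi_X + 1/10*pi_Y + 1/5*pi_Z + 1/10*pi_W + 1/5*pi_U
  pi_Y = 3/10*pi_X + 1/2*pi_Y + 1/10*pi_Z + 2/5*pi_W + 1/2*pi_U
  pi_Z = 1/5*pi_X + 1/10*pi_Y + 3/10*pi_Z + 1/10*pi_W + 1/10*pi_U
  pi_W = 1/10*pi_X + 1/10*pi_Y + 1/10*pi_Z + 1/5*pi_W + 1/10*pi_U
  pi_U = 1/5*pi_X + 1/5*pi_Y + 3/10*pi_Z + 1/5*pi_W + 1/10*pi_U
with normalization: pi_X + pi_Y + pi_Z + pi_W + pi_U = 1.

Using the first 4 balance equations plus normalization, the linear system A*pi = b is:
  [-4/5, 1/10, 1/5, 1/10, 1/5] . pi = 0
  [3/10, -1/2, 1/10, 2/5, 1/2] . pi = 0
  [1/5, 1/10, -7/10, 1/10, 1/10] . pi = 0
  [1/10, 1/10, 1/10, -4/5, 1/10] . pi = 0
  [1, 1, 1, 1, 1] . pi = 1

Solving yields:
  pi_X = 29/195
  pi_Y = 47/117
  pi_Z = 28/195
  pi_W = 1/9
  pi_U = 38/195

Verification (pi * P):
  29/195*1/5 + 47/117*1/10 + 28/195*1/5 + 1/9*1/10 + 38/195*1/5 = 29/195 = pi_X  (ok)
  29/195*3/10 + 47/117*1/2 + 28/195*1/10 + 1/9*2/5 + 38/195*1/2 = 47/117 = pi_Y  (ok)
  29/195*1/5 + 47/117*1/10 + 28/195*3/10 + 1/9*1/10 + 38/195*1/10 = 28/195 = pi_Z  (ok)
  29/195*1/10 + 47/117*1/10 + 28/195*1/10 + 1/9*1/5 + 38/195*1/10 = 1/9 = pi_W  (ok)
  29/195*1/5 + 47/117*1/5 + 28/195*3/10 + 1/9*1/5 + 38/195*1/10 = 38/195 = pi_U  (ok)

Answer: 29/195 47/117 28/195 1/9 38/195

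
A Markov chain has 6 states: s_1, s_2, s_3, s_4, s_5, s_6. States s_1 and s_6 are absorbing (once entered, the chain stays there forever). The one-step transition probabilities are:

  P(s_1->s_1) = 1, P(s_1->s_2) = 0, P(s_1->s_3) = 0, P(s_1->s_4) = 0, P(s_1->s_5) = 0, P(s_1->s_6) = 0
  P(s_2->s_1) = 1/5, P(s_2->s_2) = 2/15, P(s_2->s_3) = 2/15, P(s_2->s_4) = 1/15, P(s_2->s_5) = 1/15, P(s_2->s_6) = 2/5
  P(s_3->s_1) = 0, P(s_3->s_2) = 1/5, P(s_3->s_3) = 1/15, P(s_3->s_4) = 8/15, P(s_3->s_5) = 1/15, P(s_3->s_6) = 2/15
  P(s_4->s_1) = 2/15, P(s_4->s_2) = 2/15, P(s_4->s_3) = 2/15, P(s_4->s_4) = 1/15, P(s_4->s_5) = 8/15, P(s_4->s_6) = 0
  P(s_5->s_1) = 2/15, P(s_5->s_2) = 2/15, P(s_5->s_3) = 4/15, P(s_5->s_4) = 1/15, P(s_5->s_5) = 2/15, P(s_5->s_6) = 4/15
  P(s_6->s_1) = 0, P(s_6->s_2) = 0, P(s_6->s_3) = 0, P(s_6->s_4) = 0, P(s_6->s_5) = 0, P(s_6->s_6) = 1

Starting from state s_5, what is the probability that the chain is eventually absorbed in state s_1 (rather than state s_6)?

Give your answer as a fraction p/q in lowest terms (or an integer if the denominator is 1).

Let a_i = P(absorbed in s_1 | start in state i).
Boundary conditions: a_s_1 = 1, a_s_6 = 0.
For each transient state i, a_i = sum_j P(i->j) * a_j:
  a_s_2 = 1/5*a_s_1 + 2/15*a_s_2 + 2/15*a_s_3 + 1/15*a_s_4 + 1/15*a_s_5 + 2/5*a_s_6
  a_s_3 = 0*a_s_1 + 1/5*a_s_2 + 1/15*a_s_3 + 8/15*a_s_4 + 1/15*a_s_5 + 2/15*a_s_6
  a_s_4 = 2/15*a_s_1 + 2/15*a_s_2 + 2/15*a_s_3 + 1/15*a_s_4 + 8/15*a_s_5 + 0*a_s_6
  a_s_5 = 2/15*a_s_1 + 2/15*a_s_2 + 4/15*a_s_3 + 1/15*a_s_4 + 2/15*a_s_5 + 4/15*a_s_6

Substituting a_s_1 = 1 and a_s_6 = 0, rearrange to (I - Q) a = r where r[i] = P(i -> s_1):
  [13/15, -2/15, -1/15, -1/15] . (a_s_2, a_s_3, a_s_4, a_s_5) = 1/5
  [-1/5, 14/15, -8/15, -1/15] . (a_s_2, a_s_3, a_s_4, a_s_5) = 0
  [-2/15, -2/15, 14/15, -8/15] . (a_s_2, a_s_3, a_s_4, a_s_5) = 2/15
  [-2/15, -4/15, -1/15, 13/15] . (a_s_2, a_s_3, a_s_4, a_s_5) = 2/15

Solving yields:
  a_s_2 = 3755/10861
  a_s_3 = 3819/10861
  a_s_4 = 4801/10861
  a_s_5 = 3793/10861

Starting state is s_5, so the absorption probability is a_s_5 = 3793/10861.

Answer: 3793/10861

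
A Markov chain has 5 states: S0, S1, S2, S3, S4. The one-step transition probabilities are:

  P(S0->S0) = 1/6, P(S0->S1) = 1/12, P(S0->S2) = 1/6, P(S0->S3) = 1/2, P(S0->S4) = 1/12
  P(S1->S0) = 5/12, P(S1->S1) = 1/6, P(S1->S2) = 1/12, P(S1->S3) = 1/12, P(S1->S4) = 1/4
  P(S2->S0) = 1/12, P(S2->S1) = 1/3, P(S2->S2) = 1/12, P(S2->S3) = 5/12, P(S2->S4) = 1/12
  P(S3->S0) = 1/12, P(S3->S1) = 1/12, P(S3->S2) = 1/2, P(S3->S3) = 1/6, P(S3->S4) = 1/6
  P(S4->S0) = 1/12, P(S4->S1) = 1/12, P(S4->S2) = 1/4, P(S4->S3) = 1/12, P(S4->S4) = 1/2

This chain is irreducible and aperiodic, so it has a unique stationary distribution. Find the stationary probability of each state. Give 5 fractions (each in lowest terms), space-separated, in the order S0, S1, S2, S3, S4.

The stationary distribution satisfies pi = pi * P, i.e.:
  pi_S0 = 1/6*pi_S0 + 5/12*pi_S1 + 1/12*pi_S2 + 1/12*pi_S3 + 1/12*pi_S4
  pi_S1 = 1/12*pi_S0 + 1/6*pi_S1 + 1/3*pi_S2 + 1/12*pi_S3 + 1/12*pi_S4
  pi_S2 = 1/6*pi_S0 + 1/12*pi_S1 + 1/12*pi_S2 + 1/2*pi_S3 + 1/4*pi_S4
  pi_S3 = 1/2*pi_S0 + 1/12*pi_S1 + 5/12*pi_S2 + 1/6*pi_S3 + 1/12*pi_S4
  pi_S4 = 1/12*pi_S0 + 1/4*pi_S1 + 1/12*pi_S2 + 1/6*pi_S3 + 1/2*pi_S4
with normalization: pi_S0 + pi_S1 + pi_S2 + pi_S3 + pi_S4 = 1.

Using the first 4 balance equations plus normalization, the linear system A*pi = b is:
  [-5/6, 5/12, 1/12, 1/12, 1/12] . pi = 0
  [1/12, -5/6, 1/3, 1/12, 1/12] . pi = 0
  [1/6, 1/12, -11/12, 1/2, 1/4] . pi = 0
  [1/2, 1/12, 5/12, -5/6, 1/12] . pi = 0
  [1, 1, 1, 1, 1] . pi = 1

Solving yields:
  pi_S0 = 657/4465
  pi_S1 = 1381/8930
  pi_S2 = 2087/8930
  pi_S3 = 1084/4465
  pi_S4 = 198/893

Verification (pi * P):
  657/4465*1/6 + 1381/8930*5/12 + 2087/8930*1/12 + 1084/4465*1/12 + 198/893*1/12 = 657/4465 = pi_S0  (ok)
  657/4465*1/12 + 1381/8930*1/6 + 2087/8930*1/3 + 1084/4465*1/12 + 198/893*1/12 = 1381/8930 = pi_S1  (ok)
  657/4465*1/6 + 1381/8930*1/12 + 2087/8930*1/12 + 1084/4465*1/2 + 198/893*1/4 = 2087/8930 = pi_S2  (ok)
  657/4465*1/2 + 1381/8930*1/12 + 2087/8930*5/12 + 1084/4465*1/6 + 198/893*1/12 = 1084/4465 = pi_S3  (ok)
  657/4465*1/12 + 1381/8930*1/4 + 2087/8930*1/12 + 1084/4465*1/6 + 198/893*1/2 = 198/893 = pi_S4  (ok)

Answer: 657/4465 1381/8930 2087/8930 1084/4465 198/893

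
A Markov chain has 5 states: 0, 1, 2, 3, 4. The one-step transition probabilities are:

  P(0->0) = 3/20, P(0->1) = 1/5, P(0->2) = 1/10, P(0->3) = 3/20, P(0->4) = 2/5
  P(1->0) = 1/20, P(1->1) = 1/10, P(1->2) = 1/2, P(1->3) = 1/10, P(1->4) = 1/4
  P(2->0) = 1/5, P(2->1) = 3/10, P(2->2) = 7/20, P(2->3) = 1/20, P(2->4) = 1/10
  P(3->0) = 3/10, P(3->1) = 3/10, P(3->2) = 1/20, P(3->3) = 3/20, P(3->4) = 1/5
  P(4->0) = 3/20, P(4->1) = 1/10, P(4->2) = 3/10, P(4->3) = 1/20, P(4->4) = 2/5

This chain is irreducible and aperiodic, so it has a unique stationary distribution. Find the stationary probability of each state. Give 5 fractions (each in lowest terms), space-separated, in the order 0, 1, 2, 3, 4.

Answer: 92/581 6273/32536 19585/65072 5457/65072 4295/16268

Derivation:
The stationary distribution satisfies pi = pi * P, i.e.:
  pi_0 = 3/20*pi_0 + 1/20*pi_1 + 1/5*pi_2 + 3/10*pi_3 + 3/20*pi_4
  pi_1 = 1/5*pi_0 + 1/10*pi_1 + 3/10*pi_2 + 3/10*pi_3 + 1/10*pi_4
  pi_2 = 1/10*pi_0 + 1/2*pi_1 + 7/20*pi_2 + 1/20*pi_3 + 3/10*pi_4
  pi_3 = 3/20*pi_0 + 1/10*pi_1 + 1/20*pi_2 + 3/20*pi_3 + 1/20*pi_4
  pi_4 = 2/5*pi_0 + 1/4*pi_1 + 1/10*pi_2 + 1/5*pi_3 + 2/5*pi_4
with normalization: pi_0 + pi_1 + pi_2 + pi_3 + pi_4 = 1.

Using the first 4 balance equations plus normalization, the linear system A*pi = b is:
  [-17/20, 1/20, 1/5, 3/10, 3/20] . pi = 0
  [1/5, -9/10, 3/10, 3/10, 1/10] . pi = 0
  [1/10, 1/2, -13/20, 1/20, 3/10] . pi = 0
  [3/20, 1/10, 1/20, -17/20, 1/20] . pi = 0
  [1, 1, 1, 1, 1] . pi = 1

Solving yields:
  pi_0 = 92/581
  pi_1 = 6273/32536
  pi_2 = 19585/65072
  pi_3 = 5457/65072
  pi_4 = 4295/16268

Verification (pi * P):
  92/581*3/20 + 6273/32536*1/20 + 19585/65072*1/5 + 5457/65072*3/10 + 4295/16268*3/20 = 92/581 = pi_0  (ok)
  92/581*1/5 + 6273/32536*1/10 + 19585/65072*3/10 + 5457/65072*3/10 + 4295/16268*1/10 = 6273/32536 = pi_1  (ok)
  92/581*1/10 + 6273/32536*1/2 + 19585/65072*7/20 + 5457/65072*1/20 + 4295/16268*3/10 = 19585/65072 = pi_2  (ok)
  92/581*3/20 + 6273/32536*1/10 + 19585/65072*1/20 + 5457/65072*3/20 + 4295/16268*1/20 = 5457/65072 = pi_3  (ok)
  92/581*2/5 + 6273/32536*1/4 + 19585/65072*1/10 + 5457/65072*1/5 + 4295/16268*2/5 = 4295/16268 = pi_4  (ok)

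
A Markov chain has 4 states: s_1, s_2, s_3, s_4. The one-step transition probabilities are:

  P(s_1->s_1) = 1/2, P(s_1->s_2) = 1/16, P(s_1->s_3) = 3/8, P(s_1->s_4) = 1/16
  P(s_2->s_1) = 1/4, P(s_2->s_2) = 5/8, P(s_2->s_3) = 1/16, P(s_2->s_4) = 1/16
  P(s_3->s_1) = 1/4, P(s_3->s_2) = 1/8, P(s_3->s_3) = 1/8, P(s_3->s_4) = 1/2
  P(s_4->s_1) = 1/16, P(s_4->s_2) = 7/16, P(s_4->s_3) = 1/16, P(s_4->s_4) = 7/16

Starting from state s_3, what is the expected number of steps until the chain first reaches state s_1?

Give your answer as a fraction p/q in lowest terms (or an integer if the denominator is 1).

Answer: 456/89

Derivation:
Let h_i = expected steps to first reach s_1 from state i.
Boundary: h_s_1 = 0.
First-step equations for the other states:
  h_s_2 = 1 + 1/4*h_s_1 + 5/8*h_s_2 + 1/16*h_s_3 + 1/16*h_s_4
  h_s_3 = 1 + 1/4*h_s_1 + 1/8*h_s_2 + 1/8*h_s_3 + 1/2*h_s_4
  h_s_4 = 1 + 1/16*h_s_1 + 7/16*h_s_2 + 1/16*h_s_3 + 7/16*h_s_4

Substituting h_s_1 = 0 and rearranging gives the linear system (I - Q) h = 1:
  [3/8, -1/16, -1/16] . (h_s_2, h_s_3, h_s_4) = 1
  [-1/8, 7/8, -1/2] . (h_s_2, h_s_3, h_s_4) = 1
  [-7/16, -1/16, 9/16] . (h_s_2, h_s_3, h_s_4) = 1

Solving yields:
  h_s_2 = 400/89
  h_s_3 = 456/89
  h_s_4 = 520/89

Starting state is s_3, so the expected hitting time is h_s_3 = 456/89.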